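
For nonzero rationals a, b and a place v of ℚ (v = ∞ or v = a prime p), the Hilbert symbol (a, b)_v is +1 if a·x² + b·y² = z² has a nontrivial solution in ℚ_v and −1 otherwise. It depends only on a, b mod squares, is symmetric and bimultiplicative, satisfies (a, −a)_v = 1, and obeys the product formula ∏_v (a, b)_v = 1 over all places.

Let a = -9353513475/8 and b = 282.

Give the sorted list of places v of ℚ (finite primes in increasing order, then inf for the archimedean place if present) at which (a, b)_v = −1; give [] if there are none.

[3, 17]

(a, b) ≡ (-4182, 282) mod (ℚ^×)²; places V = {2, 3, 5, 17, 41, 47, ∞}.
(a,b)_17: α=1, u≡1; β=0, v≡10 (mod 17); (1|17)=+1, (10|17)=-1; sign (−1)^0·+1^0·-1^1 = -1.
(a,b)_41: α=1, u≡18; β=0, v≡36 (mod 41); (18|41)=+1, (36|41)=+1; sign (−1)^0·+1^0·+1^1 = +1.
(a,b)_2: α=-3, β=1; u≡5, v≡5 (mod 8); ε(u)ε(v)=0·0, αω(v)=-3·1, βω(u)=1·1; sum ≡ 0  ⇒  +1.
(a,b)_47: α=2, u≡12; β=1, v≡6 (mod 47); (12|47)=+1, (6|47)=+1; sign (−1)^0·+1^1·+1^2 = +1.
(a,b)_5: α=2, u≡2; β=0, v≡2 (mod 5); (2|5)=-1, (2|5)=-1; sign (−1)^0·-1^0·-1^2 = +1.
(a,b)_∞: sgn(-4182)=−, sgn(282)=+, so +1.
(a,b)_3: α=5, u≡1; β=1, v≡1 (mod 3); (1|3)=+1, (1|3)=+1; sign (−1)^1·+1^1·+1^5 = -1.
(-4182, 282 / ℚ) ramifies at {3, 17}: a division algebra.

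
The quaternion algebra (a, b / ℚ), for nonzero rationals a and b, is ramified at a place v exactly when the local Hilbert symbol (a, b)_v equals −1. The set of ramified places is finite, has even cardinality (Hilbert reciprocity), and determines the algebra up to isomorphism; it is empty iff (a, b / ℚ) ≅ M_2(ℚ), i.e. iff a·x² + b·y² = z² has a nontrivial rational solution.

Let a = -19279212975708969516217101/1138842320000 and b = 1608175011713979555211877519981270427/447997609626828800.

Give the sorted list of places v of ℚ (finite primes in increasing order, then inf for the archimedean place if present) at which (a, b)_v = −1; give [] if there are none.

(a, b) ≡ (-11562, 2479814) mod (ℚ^×)²; places V = {2, 3, 5, 7, 11, 13, 23, 31, 37, 41, 47, ∞}.
(a,b)_11: α=-2, u≡7; β=-2, v≡6 (mod 11); (7|11)=-1, (6|11)=-1; sign (−1)^0·-1^-2·-1^-2 = +1.
(a,b)_41: α=3, u≡33; β=4, v≡35 (mod 41); (33|41)=+1, (35|41)=-1; sign (−1)^0·+1^4·-1^3 = -1.
(a,b)_13: α=2, u≡6; β=4, v≡10 (mod 13); (6|13)=-1, (10|13)=+1; sign (−1)^0·-1^4·+1^2 = +1.
(a,b)_23: α=2, u≡5; β=3, v≡17 (mod 23); (5|23)=-1, (17|23)=-1; sign (−1)^0·-1^3·-1^2 = -1.
(a,b)_7: α=-6, u≡2; β=-10, v≡2 (mod 7); (2|7)=+1, (2|7)=+1; sign (−1)^0·+1^-10·+1^-6 = +1.
(a,b)_31: α=2, u≡25; β=3, v≡8 (mod 31); (25|31)=+1, (8|31)=+1; sign (−1)^0·+1^3·+1^2 = +1.
(a,b)_∞: sgn(-11562)=−, sgn(2479814)=+, so +1.
(a,b)_5: α=-4, u≡2; β=-2, v≡1 (mod 5); (2|5)=-1, (1|5)=+1; sign (−1)^0·-1^-2·+1^-4 = +1.
(a,b)_2: α=-7, β=-19; u≡3, v≡3 (mod 8); ε(u)ε(v)=1·1, αω(v)=-7·1, βω(u)=-19·1; sum ≡ 1  ⇒  -1.
(a,b)_47: α=1, u≡4; β=1, v≡21 (mod 47); (4|47)=+1, (21|47)=+1; sign (−1)^1·+1^1·+1^1 = -1.
(a,b)_37: α=6, u≡20; β=9, v≡17 (mod 37); (20|37)=-1, (17|37)=-1; sign (−1)^0·-1^9·-1^6 = -1.
(a,b)_3: α=3, u≡1; β=2, v≡2 (mod 3); (1|3)=+1, (2|3)=-1; sign (−1)^0·+1^2·-1^3 = -1.
Ram(-11562, 2479814) = {2, 3, 23, 37, 41, 47}; no ℚ_2-point on the conic.

[2, 3, 23, 37, 41, 47]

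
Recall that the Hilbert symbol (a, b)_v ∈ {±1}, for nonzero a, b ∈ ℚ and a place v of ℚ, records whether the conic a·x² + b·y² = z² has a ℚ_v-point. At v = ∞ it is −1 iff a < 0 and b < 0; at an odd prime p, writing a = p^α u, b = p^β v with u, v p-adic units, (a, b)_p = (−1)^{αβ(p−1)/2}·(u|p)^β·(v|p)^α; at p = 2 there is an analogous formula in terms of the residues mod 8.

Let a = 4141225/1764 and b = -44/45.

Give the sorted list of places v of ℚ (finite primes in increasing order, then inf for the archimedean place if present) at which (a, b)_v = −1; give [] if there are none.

Mod squares: a ≡ 1, b ≡ -55. Check v ∈ {∞, 2, 3, 5, 7, 11, 37}.
v=2: v_2(a)=-2, v_2(b)=2; units ≡ 1, 1 (mod 8); ε·ε+αω+βω = 0·0+-2·0+2·0 ≡ 0  ⇒  (a,b)_2 = +1.
v=∞: 1 > 0 and -55 < 0  ⇒  (a,b)_∞ = +1.
v=7: a=7^-2·(≡4), b=7^0·(≡4) mod 7; (4|7)=+1, (4|7)=+1; (−1)^{-2·0·3}·(+1)^0·(+1)^-2 = +1.
v=3: a=3^-2·(≡1), b=3^-2·(≡2) mod 3; (1|3)=+1, (2|3)=-1; (−1)^{-2·-2·1}·(+1)^-2·(-1)^-2 = +1.
v=11: a=11^2·(≡1), b=11^1·(≡7) mod 11; (1|11)=+1, (7|11)=-1; (−1)^{2·1·5}·(+1)^1·(-1)^2 = +1.
v=37: a=37^2·(≡10), b=37^0·(≡13) mod 37; (10|37)=+1, (13|37)=-1; (−1)^{2·0·18}·(+1)^0·(-1)^2 = +1.
v=5: a=5^2·(≡1), b=5^-1·(≡4) mod 5; (1|5)=+1, (4|5)=+1; (−1)^{2·-1·2}·(+1)^-1·(+1)^2 = +1.
Every local symbol is +1, so the conic 1·x² + -55·y² = z² has ℚ_v-points for all v and hence a ℚ-point; (a, b / ℚ) ≅ M_2(ℚ).

[]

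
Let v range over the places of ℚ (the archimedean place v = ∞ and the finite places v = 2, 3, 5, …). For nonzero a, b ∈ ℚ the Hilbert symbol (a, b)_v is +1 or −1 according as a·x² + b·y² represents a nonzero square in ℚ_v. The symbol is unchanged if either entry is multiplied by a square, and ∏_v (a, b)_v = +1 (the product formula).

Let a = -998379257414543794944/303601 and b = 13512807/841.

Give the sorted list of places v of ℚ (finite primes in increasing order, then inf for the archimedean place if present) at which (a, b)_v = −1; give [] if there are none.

Mod squares: a ≡ -40579, b ≡ 1501423. Check v ∈ {∞, 2, 3, 7, 11, 17, 19, 29, 31, 37}.
v=3: a=3^2·(≡2), b=3^2·(≡1) mod 3; (2|3)=-1, (1|3)=+1; (−1)^{2·2·1}·(-1)^2·(+1)^2 = +1.
v=37: a=37^4·(≡27), b=37^1·(≡9) mod 37; (27|37)=+1, (9|37)=+1; (−1)^{4·1·18}·(+1)^1·(+1)^4 = +1.
v=11: a=11^3·(≡10), b=11^1·(≡9) mod 11; (10|11)=-1, (9|11)=+1; (−1)^{3·1·5}·(-1)^1·(+1)^3 = +1.
v=2: v_2(a)=8, v_2(b)=0; units ≡ 5, 7 (mod 8); ε·ε+αω+βω = 0·1+8·0+0·1 ≡ 0  ⇒  (a,b)_2 = +1.
v=7: a=7^3·(≡5), b=7^1·(≡4) mod 7; (5|7)=-1, (4|7)=+1; (−1)^{3·1·3}·(-1)^1·(+1)^3 = +1.
v=17: a=17^1·(≡14), b=17^1·(≡13) mod 17; (14|17)=-1, (13|17)=+1; (−1)^{1·1·8}·(-1)^1·(+1)^1 = -1.
v=31: a=31^3·(≡11), b=31^1·(≡17) mod 31; (11|31)=-1, (17|31)=-1; (−1)^{3·1·15}·(-1)^1·(-1)^3 = -1.
v=19: a=19^-2·(≡17), b=19^0·(≡9) mod 19; (17|19)=+1, (9|19)=+1; (−1)^{-2·0·9}·(+1)^0·(+1)^-2 = +1.
v=29: a=29^-2·(≡17), b=29^-2·(≡25) mod 29; (17|29)=-1, (25|29)=+1; (−1)^{-2·-2·14}·(-1)^-2·(+1)^-2 = +1.
v=∞: -40579 < 0 and 1501423 > 0  ⇒  (a,b)_∞ = +1.
Ram(-40579, 1501423) = {17, 31}; no ℚ_17-point on the conic.

[17, 31]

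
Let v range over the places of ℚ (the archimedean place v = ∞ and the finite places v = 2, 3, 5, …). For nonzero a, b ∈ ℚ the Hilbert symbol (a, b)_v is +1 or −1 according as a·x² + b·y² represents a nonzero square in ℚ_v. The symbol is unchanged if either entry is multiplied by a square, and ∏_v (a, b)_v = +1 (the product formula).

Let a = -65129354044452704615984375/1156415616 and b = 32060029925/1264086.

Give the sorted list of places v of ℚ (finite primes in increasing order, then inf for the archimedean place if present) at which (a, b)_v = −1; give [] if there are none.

[7, 11, 13, 17]

Mod squares: a ≡ -4862, b ≡ 462. Check v ∈ {∞, 2, 3, 5, 7, 11, 13, 17, 19, 29, 53}.
v=∞: -4862 < 0 and 462 > 0  ⇒  (a,b)_∞ = +1.
v=2: v_2(a)=-7, v_2(b)=-1; units ≡ 1, 7 (mod 8); ε·ε+αω+βω = 0·1+-7·0+-1·0 ≡ 0  ⇒  (a,b)_2 = +1.
v=3: a=3^-12·(≡1), b=3^-7·(≡1) mod 3; (1|3)=+1, (1|3)=+1; (−1)^{-12·-7·1}·(+1)^-7·(+1)^-12 = +1.
v=17: a=17^-1·(≡3), b=17^-2·(≡11) mod 17; (3|17)=-1, (11|17)=-1; (−1)^{-1·-2·8}·(-1)^-2·(-1)^-1 = -1.
v=29: a=29^2·(≡11), b=29^0·(≡19) mod 29; (11|29)=-1, (19|29)=-1; (−1)^{2·0·14}·(-1)^0·(-1)^2 = +1.
v=7: a=7^10·(≡6), b=7^3·(≡3) mod 7; (6|7)=-1, (3|7)=-1; (−1)^{10·3·3}·(-1)^3·(-1)^10 = -1.
v=11: a=11^3·(≡1), b=11^3·(≡9) mod 11; (1|11)=+1, (9|11)=+1; (−1)^{3·3·5}·(+1)^3·(+1)^3 = -1.
v=19: a=19^2·(≡10), b=19^0·(≡6) mod 19; (10|19)=-1, (6|19)=+1; (−1)^{2·0·9}·(-1)^0·(+1)^2 = +1.
v=13: a=13^1·(≡9), b=13^0·(≡8) mod 13; (9|13)=+1, (8|13)=-1; (−1)^{1·0·6}·(+1)^0·(-1)^1 = -1.
v=5: a=5^6·(≡2), b=5^2·(≡2) mod 5; (2|5)=-1, (2|5)=-1; (−1)^{6·2·2}·(-1)^2·(-1)^6 = +1.
v=53: a=53^2·(≡12), b=53^2·(≡7) mod 53; (12|53)=-1, (7|53)=+1; (−1)^{2·2·26}·(-1)^2·(+1)^2 = +1.
Ram(-4862, 462) = {7, 11, 13, 17}; no ℚ_7-point on the conic.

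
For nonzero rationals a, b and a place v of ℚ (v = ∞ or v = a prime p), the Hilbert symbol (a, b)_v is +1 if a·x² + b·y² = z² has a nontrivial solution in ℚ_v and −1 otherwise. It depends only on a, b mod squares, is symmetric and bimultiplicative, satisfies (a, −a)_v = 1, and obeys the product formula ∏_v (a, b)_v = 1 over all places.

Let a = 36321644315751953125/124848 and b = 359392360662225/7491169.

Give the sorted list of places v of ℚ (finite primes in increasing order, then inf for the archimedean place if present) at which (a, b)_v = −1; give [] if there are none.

[37, 41]

Mod squares: a ≡ 111, b ≡ 8569. Check v ∈ {∞, 2, 3, 5, 7, 11, 17, 19, 23, 37, 41}.
v=19: a=19^2·(≡11), b=19^1·(≡10) mod 19; (11|19)=+1, (10|19)=-1; (−1)^{2·1·9}·(+1)^1·(-1)^2 = +1.
v=2: v_2(a)=-4, v_2(b)=0; units ≡ 7, 1 (mod 8); ε·ε+αω+βω = 1·0+-4·0+0·0 ≡ 0  ⇒  (a,b)_2 = +1.
v=37: a=37^3·(≡9), b=37^2·(≡29) mod 37; (9|37)=+1, (29|37)=-1; (−1)^{3·2·18}·(+1)^2·(-1)^3 = -1.
v=41: a=41^2·(≡27), b=41^3·(≡20) mod 41; (27|41)=-1, (20|41)=+1; (−1)^{2·3·20}·(-1)^3·(+1)^2 = -1.
v=3: a=3^-3·(≡1), b=3^6·(≡1) mod 3; (1|3)=+1, (1|3)=+1; (−1)^{-3·6·1}·(+1)^6·(+1)^-3 = +1.
v=23: a=23^0·(≡11), b=23^-2·(≡3) mod 23; (11|23)=-1, (3|23)=+1; (−1)^{0·-2·11}·(-1)^-2·(+1)^0 = +1.
v=∞: 111 > 0 and 8569 > 0  ⇒  (a,b)_∞ = +1.
v=7: a=7^0·(≡3), b=7^-2·(≡2) mod 7; (3|7)=-1, (2|7)=+1; (−1)^{0·-2·3}·(-1)^-2·(+1)^0 = +1.
v=5: a=5^10·(≡1), b=5^2·(≡1) mod 5; (1|5)=+1, (1|5)=+1; (−1)^{10·2·2}·(+1)^2·(+1)^10 = +1.
v=17: a=17^-2·(≡8), b=17^-2·(≡13) mod 17; (8|17)=+1, (13|17)=+1; (−1)^{-2·-2·8}·(+1)^-2·(+1)^-2 = +1.
v=11: a=11^2·(≡4), b=11^1·(≡1) mod 11; (4|11)=+1, (1|11)=+1; (−1)^{2·1·5}·(+1)^1·(+1)^2 = +1.
Ram(111, 8569) = {37, 41}; no ℚ_37-point on the conic.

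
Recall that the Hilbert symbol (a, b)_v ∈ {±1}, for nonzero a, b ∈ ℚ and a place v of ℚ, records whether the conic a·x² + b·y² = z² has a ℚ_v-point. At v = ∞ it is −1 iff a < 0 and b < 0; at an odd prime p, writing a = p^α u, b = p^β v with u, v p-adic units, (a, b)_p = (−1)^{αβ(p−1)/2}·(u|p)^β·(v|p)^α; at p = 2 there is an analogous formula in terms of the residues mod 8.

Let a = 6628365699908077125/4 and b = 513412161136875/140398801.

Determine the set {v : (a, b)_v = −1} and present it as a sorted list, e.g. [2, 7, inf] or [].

(a, b) ≡ (1365, 11) mod (ℚ^×)²; places V = {2, 3, 5, 7, 11, 13, 17, 41, ∞}.
(a,b)_11: α=2, u≡3; β=3, v≡4 (mod 11); (3|11)=+1, (4|11)=+1; sign (−1)^0·+1^3·+1^2 = +1.
(a,b)_17: α=2, u≡3; β=-4, v≡3 (mod 17); (3|17)=-1, (3|17)=-1; sign (−1)^0·-1^-4·-1^2 = +1.
(a,b)_2: α=-2, β=0; u≡5, v≡3 (mod 8); ε(u)ε(v)=0·1, αω(v)=-2·1, βω(u)=0·1; sum ≡ 0  ⇒  +1.
(a,b)_7: α=5, u≡5; β=4, v≡1 (mod 7); (5|7)=-1, (1|7)=+1; sign (−1)^0·-1^4·+1^5 = +1.
(a,b)_∞: sgn(1365)=+, sgn(11)=+, so +1.
(a,b)_41: α=0, u≡13; β=-2, v≡38 (mod 41); (13|41)=-1, (38|41)=-1; sign (−1)^0·-1^-2·-1^0 = +1.
(a,b)_5: α=3, u≡3; β=4, v≡4 (mod 5); (3|5)=-1, (4|5)=+1; sign (−1)^0·-1^4·+1^3 = +1.
(a,b)_3: α=5, u≡2; β=2, v≡2 (mod 3); (2|3)=-1, (2|3)=-1; sign (−1)^0·-1^2·-1^5 = -1.
(a,b)_13: α=5, u≡10; β=4, v≡8 (mod 13); (10|13)=+1, (8|13)=-1; sign (−1)^0·+1^4·-1^5 = -1.
Ram(1365, 11) = {3, 13}; no ℚ_3-point on the conic.

[3, 13]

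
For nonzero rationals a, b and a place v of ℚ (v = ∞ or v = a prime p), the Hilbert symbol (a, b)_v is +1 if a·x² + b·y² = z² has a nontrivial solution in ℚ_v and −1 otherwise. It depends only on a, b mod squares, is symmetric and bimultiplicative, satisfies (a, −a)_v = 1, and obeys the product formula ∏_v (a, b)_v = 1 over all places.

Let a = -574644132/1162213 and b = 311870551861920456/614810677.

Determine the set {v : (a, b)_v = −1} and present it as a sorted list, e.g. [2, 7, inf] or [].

Mod squares: a ≡ -221, b ≡ 442. Check v ∈ {∞, 2, 3, 13, 17, 19, 23}.
v=2: v_2(a)=2, v_2(b)=3; units ≡ 3, 5 (mod 8); ε·ε+αω+βω = 1·0+2·1+3·1 ≡ 1  ⇒  (a,b)_2 = -1.
v=17: a=17^3·(≡8), b=17^7·(≡1) mod 17; (8|17)=+1, (1|17)=+1; (−1)^{3·7·8}·(+1)^7·(+1)^3 = +1.
v=∞: -221 < 0 and 442 > 0  ⇒  (a,b)_∞ = +1.
v=19: a=19^2·(≡4), b=19^4·(≡4) mod 19; (4|19)=+1, (4|19)=+1; (−1)^{2·4·9}·(+1)^4·(+1)^2 = +1.
v=3: a=3^4·(≡1), b=3^6·(≡1) mod 3; (1|3)=+1, (1|3)=+1; (−1)^{4·6·1}·(+1)^6·(+1)^4 = +1.
v=13: a=13^-3·(≡9), b=13^-3·(≡5) mod 13; (9|13)=+1, (5|13)=-1; (−1)^{-3·-3·6}·(+1)^-3·(-1)^-3 = -1.
v=23: a=23^-2·(≡1), b=23^-4·(≡19) mod 23; (1|23)=+1, (19|23)=-1; (−1)^{-2·-4·11}·(+1)^-4·(-1)^-2 = +1.
Ram(-221, 442) = {2, 13}; no ℚ_2-point on the conic.

[2, 13]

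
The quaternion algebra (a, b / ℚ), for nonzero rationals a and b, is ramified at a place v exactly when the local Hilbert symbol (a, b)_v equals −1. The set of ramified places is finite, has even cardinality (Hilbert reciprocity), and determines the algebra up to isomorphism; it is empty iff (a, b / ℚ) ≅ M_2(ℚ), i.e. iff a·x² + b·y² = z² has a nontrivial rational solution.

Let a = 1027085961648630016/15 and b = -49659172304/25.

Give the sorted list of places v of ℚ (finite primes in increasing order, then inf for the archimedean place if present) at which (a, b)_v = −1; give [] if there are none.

[2, 23, 31, 37]

Mod squares: a ≡ 15, b ≡ -26381. Check v ∈ {∞, 2, 3, 5, 7, 23, 31, 37}.
v=31: a=31^2·(≡12), b=31^1·(≡15) mod 31; (12|31)=-1, (15|31)=-1; (−1)^{2·1·15}·(-1)^1·(-1)^2 = -1.
v=2: v_2(a)=8, v_2(b)=4; units ≡ 7, 3 (mod 8); ε·ε+αω+βω = 1·1+8·1+4·0 ≡ 1  ⇒  (a,b)_2 = -1.
v=∞: 15 > 0 and -26381 < 0  ⇒  (a,b)_∞ = +1.
v=23: a=23^2·(≡17), b=23^1·(≡4) mod 23; (17|23)=-1, (4|23)=+1; (−1)^{2·1·11}·(-1)^1·(+1)^2 = -1.
v=3: a=3^-1·(≡2), b=3^0·(≡1) mod 3; (2|3)=-1, (1|3)=+1; (−1)^{-1·0·1}·(-1)^0·(+1)^-1 = +1.
v=5: a=5^-1·(≡2), b=5^-2·(≡1) mod 5; (2|5)=-1, (1|5)=+1; (−1)^{-1·-2·2}·(-1)^-2·(+1)^-1 = +1.
v=7: a=7^8·(≡2), b=7^6·(≡1) mod 7; (2|7)=+1, (1|7)=+1; (−1)^{8·6·3}·(+1)^6·(+1)^8 = +1.
v=37: a=37^2·(≡13), b=37^1·(≡26) mod 37; (13|37)=-1, (26|37)=+1; (−1)^{2·1·18}·(-1)^1·(+1)^2 = -1.
Ram(15, -26381) = {2, 23, 31, 37}; no ℚ_2-point on the conic.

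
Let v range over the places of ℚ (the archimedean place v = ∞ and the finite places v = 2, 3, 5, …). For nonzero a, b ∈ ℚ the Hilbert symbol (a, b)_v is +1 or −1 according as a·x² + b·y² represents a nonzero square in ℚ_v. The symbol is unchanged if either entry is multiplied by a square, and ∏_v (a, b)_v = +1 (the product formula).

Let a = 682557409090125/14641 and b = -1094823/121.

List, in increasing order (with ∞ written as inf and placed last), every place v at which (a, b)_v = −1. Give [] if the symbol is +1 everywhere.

Mod squares: a ≡ 205, b ≡ -121647. Check v ∈ {∞, 2, 3, 5, 11, 23, 41, 43}.
v=11: a=11^-4·(≡8), b=11^-2·(≡7) mod 11; (8|11)=-1, (7|11)=-1; (−1)^{-4·-2·5}·(-1)^-2·(-1)^-4 = +1.
v=2: v_2(a)=0, v_2(b)=0; units ≡ 5, 1 (mod 8); ε·ε+αω+βω = 0·0+0·0+0·1 ≡ 0  ⇒  (a,b)_2 = +1.
v=3: a=3^4·(≡1), b=3^3·(≡2) mod 3; (1|3)=+1, (2|3)=-1; (−1)^{4·3·1}·(+1)^3·(-1)^4 = +1.
v=5: a=5^3·(≡1), b=5^0·(≡2) mod 5; (1|5)=+1, (2|5)=-1; (−1)^{3·0·2}·(+1)^0·(-1)^3 = -1.
v=∞: 205 > 0 and -121647 < 0  ⇒  (a,b)_∞ = +1.
v=43: a=43^2·(≡32), b=43^1·(≡6) mod 43; (32|43)=-1, (6|43)=+1; (−1)^{2·1·21}·(-1)^1·(+1)^2 = -1.
v=23: a=23^2·(≡22), b=23^1·(≡13) mod 23; (22|23)=-1, (13|23)=+1; (−1)^{2·1·11}·(-1)^1·(+1)^2 = -1.
v=41: a=41^3·(≡8), b=41^1·(≡6) mod 41; (8|41)=+1, (6|41)=-1; (−1)^{3·1·20}·(+1)^1·(-1)^3 = -1.
|Ram(205, -121647)| = 4, even; anisotropic at {5, 23, 41, 43}.

[5, 23, 41, 43]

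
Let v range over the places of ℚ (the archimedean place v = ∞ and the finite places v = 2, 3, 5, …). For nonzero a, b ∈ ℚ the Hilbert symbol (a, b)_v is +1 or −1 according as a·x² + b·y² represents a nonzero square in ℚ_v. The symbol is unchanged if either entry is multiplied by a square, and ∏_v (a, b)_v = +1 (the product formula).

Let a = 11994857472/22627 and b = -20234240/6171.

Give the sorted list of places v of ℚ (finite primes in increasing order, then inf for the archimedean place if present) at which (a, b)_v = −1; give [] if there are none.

Mod squares: a ≡ 561, b ≡ -62985. Check v ∈ {∞, 2, 3, 5, 11, 13, 17, 19}.
v=5: a=5^0·(≡1), b=5^1·(≡2) mod 5; (1|5)=+1, (2|5)=-1; (−1)^{0·1·2}·(+1)^1·(-1)^0 = +1.
v=19: a=19^2·(≡15), b=19^1·(≡12) mod 19; (15|19)=-1, (12|19)=-1; (−1)^{2·1·9}·(-1)^1·(-1)^2 = -1.
v=11: a=11^-3·(≡8), b=11^-2·(≡1) mod 11; (8|11)=-1, (1|11)=+1; (−1)^{-3·-2·5}·(-1)^-2·(+1)^-3 = +1.
v=17: a=17^-1·(≡1), b=17^-1·(≡13) mod 17; (1|17)=+1, (13|17)=+1; (−1)^{-1·-1·8}·(+1)^-1·(+1)^-1 = +1.
v=2: v_2(a)=16, v_2(b)=14; units ≡ 1, 7 (mod 8); ε·ε+αω+βω = 0·1+16·0+14·0 ≡ 0  ⇒  (a,b)_2 = +1.
v=3: a=3^1·(≡1), b=3^-1·(≡2) mod 3; (1|3)=+1, (2|3)=-1; (−1)^{1·-1·1}·(+1)^-1·(-1)^1 = +1.
v=∞: 561 > 0 and -62985 < 0  ⇒  (a,b)_∞ = +1.
v=13: a=13^2·(≡11), b=13^1·(≡4) mod 13; (11|13)=-1, (4|13)=+1; (−1)^{2·1·6}·(-1)^1·(+1)^2 = -1.
(561, -62985 / ℚ) ramifies at {13, 19}: a division algebra.

[13, 19]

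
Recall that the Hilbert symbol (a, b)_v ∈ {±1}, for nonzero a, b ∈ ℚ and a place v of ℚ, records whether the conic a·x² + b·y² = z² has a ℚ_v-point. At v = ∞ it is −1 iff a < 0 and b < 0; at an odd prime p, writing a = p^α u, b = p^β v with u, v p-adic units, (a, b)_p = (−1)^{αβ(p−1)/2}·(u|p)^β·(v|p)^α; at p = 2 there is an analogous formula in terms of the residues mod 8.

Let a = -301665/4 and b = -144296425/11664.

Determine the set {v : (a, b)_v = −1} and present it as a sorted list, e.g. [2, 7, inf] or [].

[2, 3, 5, 7, 41, inf]

Mod squares: a ≡ -1785, b ≡ -697. Check v ∈ {∞, 2, 3, 5, 7, 13, 17, 41}.
v=2: v_2(a)=-2, v_2(b)=-4; units ≡ 7, 7 (mod 8); ε·ε+αω+βω = 1·1+-2·0+-4·0 ≡ 1  ⇒  (a,b)_2 = -1.
v=7: a=7^1·(≡1), b=7^2·(≡6) mod 7; (1|7)=+1, (6|7)=-1; (−1)^{1·2·3}·(+1)^2·(-1)^1 = -1.
v=17: a=17^1·(≡5), b=17^1·(≡12) mod 17; (5|17)=-1, (12|17)=-1; (−1)^{1·1·8}·(-1)^1·(-1)^1 = +1.
v=3: a=3^1·(≡2), b=3^-6·(≡2) mod 3; (2|3)=-1, (2|3)=-1; (−1)^{1·-6·1}·(-1)^-6·(-1)^1 = -1.
v=13: a=13^2·(≡12), b=13^2·(≡5) mod 13; (12|13)=+1, (5|13)=-1; (−1)^{2·2·6}·(+1)^2·(-1)^2 = +1.
v=5: a=5^1·(≡3), b=5^2·(≡2) mod 5; (3|5)=-1, (2|5)=-1; (−1)^{1·2·2}·(-1)^2·(-1)^1 = -1.
v=41: a=41^0·(≡34), b=41^1·(≡11) mod 41; (34|41)=-1, (11|41)=-1; (−1)^{0·1·20}·(-1)^1·(-1)^0 = -1.
v=∞: -1785 < 0 and -697 < 0  ⇒  (a,b)_∞ = -1.
Ram(-1785, -697) = {2, 3, 5, 7, 41, ∞}; no ℚ_2-point on the conic.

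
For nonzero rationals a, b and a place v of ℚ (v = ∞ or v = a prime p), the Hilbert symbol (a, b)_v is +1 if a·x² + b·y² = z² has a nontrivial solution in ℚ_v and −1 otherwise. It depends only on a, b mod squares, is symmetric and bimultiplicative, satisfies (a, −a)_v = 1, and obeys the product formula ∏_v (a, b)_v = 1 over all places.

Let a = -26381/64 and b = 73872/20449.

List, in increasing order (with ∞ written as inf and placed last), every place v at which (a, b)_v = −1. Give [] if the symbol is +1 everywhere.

(a, b) ≡ (-26381, 57) mod (ℚ^×)²; places V = {2, 3, 11, 13, 19, 23, 31, 37, ∞}.
(a,b)_23: α=1, u≡4; β=0, v≡21 (mod 23); (4|23)=+1, (21|23)=-1; sign (−1)^0·+1^0·-1^1 = -1.
(a,b)_13: α=0, u≡4; β=-2, v≡8 (mod 13); (4|13)=+1, (8|13)=-1; sign (−1)^0·+1^-2·-1^0 = +1.
(a,b)_19: α=0, u≡15; β=1, v≡10 (mod 19); (15|19)=-1, (10|19)=-1; sign (−1)^0·-1^1·-1^0 = -1.
(a,b)_37: α=1, u≡1; β=0, v≡23 (mod 37); (1|37)=+1, (23|37)=-1; sign (−1)^0·+1^0·-1^1 = -1.
(a,b)_3: α=0, u≡1; β=5, v≡1 (mod 3); (1|3)=+1, (1|3)=+1; sign (−1)^0·+1^5·+1^0 = +1.
(a,b)_31: α=1, u≡24; β=0, v≡17 (mod 31); (24|31)=-1, (17|31)=-1; sign (−1)^0·-1^0·-1^1 = -1.
(a,b)_∞: sgn(-26381)=−, sgn(57)=+, so +1.
(a,b)_11: α=0, u≡7; β=-2, v≡10 (mod 11); (7|11)=-1, (10|11)=-1; sign (−1)^0·-1^-2·-1^0 = +1.
(a,b)_2: α=-6, β=4; u≡3, v≡1 (mod 8); ε(u)ε(v)=1·0, αω(v)=-6·0, βω(u)=4·1; sum ≡ 0  ⇒  +1.
(-26381, 57 / ℚ) ramifies at {19, 23, 31, 37}: a division algebra.

[19, 23, 31, 37]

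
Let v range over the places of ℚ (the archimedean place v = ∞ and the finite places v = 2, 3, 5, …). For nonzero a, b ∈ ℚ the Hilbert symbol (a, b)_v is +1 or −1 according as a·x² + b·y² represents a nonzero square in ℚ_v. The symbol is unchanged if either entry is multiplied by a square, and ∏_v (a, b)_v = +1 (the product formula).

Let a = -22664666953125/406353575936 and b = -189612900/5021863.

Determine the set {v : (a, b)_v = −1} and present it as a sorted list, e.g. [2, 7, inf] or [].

[5, 7, 17, inf]

Mod squares: a ≡ -1190, b ≡ -7. Check v ∈ {∞, 2, 3, 5, 7, 11, 17}.
v=7: a=7^-1·(≡6), b=7^-3·(≡5) mod 7; (6|7)=-1, (5|7)=-1; (−1)^{-1·-3·3}·(-1)^-3·(-1)^-1 = -1.
v=2: v_2(a)=-15, v_2(b)=2; units ≡ 5, 1 (mod 8); ε·ε+αω+βω = 0·0+-15·0+2·1 ≡ 0  ⇒  (a,b)_2 = +1.
v=11: a=11^-6·(≡3), b=11^-4·(≡9) mod 11; (3|11)=+1, (9|11)=+1; (−1)^{-6·-4·5}·(+1)^-4·(+1)^-6 = +1.
v=5: a=5^7·(≡3), b=5^2·(≡3) mod 5; (3|5)=-1, (3|5)=-1; (−1)^{7·2·2}·(-1)^2·(-1)^7 = -1.
v=∞: -1190 < 0 and -7 < 0  ⇒  (a,b)_∞ = -1.
v=3: a=3^10·(≡1), b=3^8·(≡2) mod 3; (1|3)=+1, (2|3)=-1; (−1)^{10·8·1}·(+1)^8·(-1)^10 = +1.
v=17: a=17^3·(≡2), b=17^2·(≡14) mod 17; (2|17)=+1, (14|17)=-1; (−1)^{3·2·8}·(+1)^2·(-1)^3 = -1.
(-1190, -7 / ℚ) ramifies at {5, 7, 17, ∞}: a division algebra.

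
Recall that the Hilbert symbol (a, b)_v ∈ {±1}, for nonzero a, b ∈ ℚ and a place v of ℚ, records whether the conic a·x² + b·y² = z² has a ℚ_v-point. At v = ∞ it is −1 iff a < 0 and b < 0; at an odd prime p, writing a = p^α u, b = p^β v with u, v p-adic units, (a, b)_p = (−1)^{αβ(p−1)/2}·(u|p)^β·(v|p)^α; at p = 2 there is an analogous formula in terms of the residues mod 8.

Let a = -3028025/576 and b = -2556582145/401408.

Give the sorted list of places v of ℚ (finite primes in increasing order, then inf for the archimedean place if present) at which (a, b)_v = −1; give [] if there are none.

Mod squares: a ≡ -1001, b ≡ -290. Check v ∈ {∞, 2, 3, 5, 7, 11, 13, 17, 19, 29}.
v=13: a=13^1·(≡12), b=13^2·(≡10) mod 13; (12|13)=+1, (10|13)=+1; (−1)^{1·2·6}·(+1)^2·(+1)^1 = +1.
v=2: v_2(a)=-6, v_2(b)=-13; units ≡ 7, 7 (mod 8); ε·ε+αω+βω = 1·1+-6·0+-13·0 ≡ 1  ⇒  (a,b)_2 = -1.
v=5: a=5^2·(≡4), b=5^1·(≡2) mod 5; (4|5)=+1, (2|5)=-1; (−1)^{2·1·2}·(+1)^1·(-1)^2 = +1.
v=3: a=3^-2·(≡1), b=3^0·(≡1) mod 3; (1|3)=+1, (1|3)=+1; (−1)^{-2·0·1}·(+1)^0·(+1)^-2 = +1.
v=∞: -1001 < 0 and -290 < 0  ⇒  (a,b)_∞ = -1.
v=19: a=19^0·(≡4), b=19^2·(≡15) mod 19; (4|19)=+1, (15|19)=-1; (−1)^{0·2·9}·(+1)^2·(-1)^0 = +1.
v=7: a=7^1·(≡2), b=7^-2·(≡1) mod 7; (2|7)=+1, (1|7)=+1; (−1)^{1·-2·3}·(+1)^-2·(+1)^1 = +1.
v=17: a=17^0·(≡1), b=17^2·(≡9) mod 17; (1|17)=+1, (9|17)=+1; (−1)^{0·2·8}·(+1)^2·(+1)^0 = +1.
v=11: a=11^3·(≡6), b=11^0·(≡10) mod 11; (6|11)=-1, (10|11)=-1; (−1)^{3·0·5}·(-1)^0·(-1)^3 = -1.
v=29: a=29^0·(≡12), b=29^1·(≡18) mod 29; (12|29)=-1, (18|29)=-1; (−1)^{0·1·14}·(-1)^1·(-1)^0 = -1.
Ram(-1001, -290) = {2, 11, 29, ∞}; no ℚ_2-point on the conic.

[2, 11, 29, inf]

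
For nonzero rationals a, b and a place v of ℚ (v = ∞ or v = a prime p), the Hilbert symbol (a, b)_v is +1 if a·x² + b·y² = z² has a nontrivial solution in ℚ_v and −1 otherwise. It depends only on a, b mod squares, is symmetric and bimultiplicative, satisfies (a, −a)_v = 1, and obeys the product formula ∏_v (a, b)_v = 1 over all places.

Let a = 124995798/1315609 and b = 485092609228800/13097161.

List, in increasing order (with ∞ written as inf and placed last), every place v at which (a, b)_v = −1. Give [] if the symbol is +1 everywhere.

[3, 17]

(a, b) ≡ (102, 3162) mod (ℚ^×)²; places V = {2, 3, 5, 7, 11, 17, 31, 37, 41, 47, ∞}.
(a,b)_31: α=-2, u≡28; β=1, v≡4 (mod 31); (28|31)=+1, (4|31)=+1; sign (−1)^0·+1^1·+1^-2 = +1.
(a,b)_17: α=1, u≡11; β=3, v≡15 (mod 17); (11|17)=-1, (15|17)=+1; sign (−1)^0·-1^3·+1^1 = -1.
(a,b)_7: α=0, u≡4; β=-2, v≡6 (mod 7); (4|7)=+1, (6|7)=-1; sign (−1)^0·+1^-2·-1^0 = +1.
(a,b)_∞: sgn(102)=+, sgn(3162)=+, so +1.
(a,b)_5: α=0, u≡2; β=2, v≡2 (mod 5); (2|5)=-1, (2|5)=-1; sign (−1)^0·-1^2·-1^0 = +1.
(a,b)_2: α=1, β=19; u≡3, v≡5 (mod 8); ε(u)ε(v)=1·0, αω(v)=1·1, βω(u)=19·1; sum ≡ 0  ⇒  +1.
(a,b)_11: α=0, u≡9; β=-2, v≡1 (mod 11); (9|11)=+1, (1|11)=+1; sign (−1)^0·+1^-2·+1^0 = +1.
(a,b)_41: α=2, u≡25; β=0, v≡21 (mod 41); (25|41)=+1, (21|41)=+1; sign (−1)^0·+1^0·+1^2 = +1.
(a,b)_37: α=-2, u≡7; β=0, v≡18 (mod 37); (7|37)=+1, (18|37)=-1; sign (−1)^0·+1^0·-1^-2 = +1.
(a,b)_47: α=0, u≡28; β=-2, v≡31 (mod 47); (28|47)=+1, (31|47)=-1; sign (−1)^0·+1^-2·-1^0 = +1.
(a,b)_3: α=7, u≡1; β=5, v≡1 (mod 3); (1|3)=+1, (1|3)=+1; sign (−1)^1·+1^5·+1^7 = -1.
(102, 3162 / ℚ) ramifies at {3, 17}: a division algebra.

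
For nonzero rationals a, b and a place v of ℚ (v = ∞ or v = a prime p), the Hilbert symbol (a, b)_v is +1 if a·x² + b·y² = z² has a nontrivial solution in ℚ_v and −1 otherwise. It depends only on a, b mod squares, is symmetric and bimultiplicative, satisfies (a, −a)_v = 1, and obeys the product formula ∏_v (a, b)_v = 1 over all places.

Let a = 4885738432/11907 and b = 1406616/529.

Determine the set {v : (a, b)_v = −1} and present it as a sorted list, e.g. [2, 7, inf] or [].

Mod squares: a ≡ 123861, b ≡ 351654. Check v ∈ {∞, 2, 3, 7, 19, 23, 29, 41, 43, 47, 53}.
v=3: a=3^-5·(≡1), b=3^1·(≡2) mod 3; (1|3)=+1, (2|3)=-1; (−1)^{-5·1·1}·(+1)^1·(-1)^-5 = +1.
v=7: a=7^-2·(≡3), b=7^0·(≡2) mod 7; (3|7)=-1, (2|7)=+1; (−1)^{-2·0·3}·(-1)^0·(+1)^-2 = +1.
v=53: a=53^1·(≡12), b=53^0·(≡4) mod 53; (12|53)=-1, (4|53)=+1; (−1)^{1·0·26}·(-1)^0·(+1)^1 = +1.
v=29: a=29^0·(≡12), b=29^1·(≡23) mod 29; (12|29)=-1, (23|29)=+1; (−1)^{0·1·14}·(-1)^1·(+1)^0 = -1.
v=23: a=23^0·(≡3), b=23^-2·(≡5) mod 23; (3|23)=+1, (5|23)=-1; (−1)^{0·-2·11}·(+1)^-2·(-1)^0 = +1.
v=41: a=41^1·(≡28), b=41^0·(≡3) mod 41; (28|41)=-1, (3|41)=-1; (−1)^{1·0·20}·(-1)^0·(-1)^1 = -1.
v=∞: 123861 > 0 and 351654 > 0  ⇒  (a,b)_∞ = +1.
v=43: a=43^2·(≡17), b=43^1·(≡19) mod 43; (17|43)=+1, (19|43)=-1; (−1)^{2·1·21}·(+1)^1·(-1)^2 = +1.
v=2: v_2(a)=6, v_2(b)=3; units ≡ 5, 3 (mod 8); ε·ε+αω+βω = 0·1+6·1+3·1 ≡ 1  ⇒  (a,b)_2 = -1.
v=19: a=19^1·(≡8), b=19^0·(≡10) mod 19; (8|19)=-1, (10|19)=-1; (−1)^{1·0·9}·(-1)^0·(-1)^1 = -1.
v=47: a=47^0·(≡28), b=47^1·(≡3) mod 47; (28|47)=+1, (3|47)=+1; (−1)^{0·1·23}·(+1)^1·(+1)^0 = +1.
Ram(123861, 351654) = {2, 19, 29, 41}; no ℚ_2-point on the conic.

[2, 19, 29, 41]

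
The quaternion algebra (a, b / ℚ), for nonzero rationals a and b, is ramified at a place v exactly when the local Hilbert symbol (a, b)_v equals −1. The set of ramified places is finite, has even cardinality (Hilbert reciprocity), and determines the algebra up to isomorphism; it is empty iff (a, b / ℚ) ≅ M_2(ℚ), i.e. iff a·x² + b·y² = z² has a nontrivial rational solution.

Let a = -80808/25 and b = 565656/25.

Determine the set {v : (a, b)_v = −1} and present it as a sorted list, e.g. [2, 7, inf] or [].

(a, b) ≡ (-20202, 2886) mod (ℚ^×)²; places V = {2, 3, 5, 7, 13, 37, ∞}.
(a,b)_2: α=3, β=3; u≡3, v≡3 (mod 8); ε(u)ε(v)=1·1, αω(v)=3·1, βω(u)=3·1; sum ≡ 1  ⇒  -1.
(a,b)_5: α=-2, u≡2; β=-2, v≡1 (mod 5); (2|5)=-1, (1|5)=+1; sign (−1)^0·-1^-2·+1^-2 = +1.
(a,b)_∞: sgn(-20202)=−, sgn(2886)=+, so +1.
(a,b)_7: α=1, u≡5; β=2, v≡2 (mod 7); (5|7)=-1, (2|7)=+1; sign (−1)^0·-1^2·+1^1 = +1.
(a,b)_37: α=1, u≡34; β=1, v≡21 (mod 37); (34|37)=+1, (21|37)=+1; sign (−1)^0·+1^1·+1^1 = +1.
(a,b)_3: α=1, u≡1; β=1, v≡2 (mod 3); (1|3)=+1, (2|3)=-1; sign (−1)^1·+1^1·-1^1 = +1.
(a,b)_13: α=1, u≡2; β=1, v≡12 (mod 13); (2|13)=-1, (12|13)=+1; sign (−1)^0·-1^1·+1^1 = -1.
|Ram(-20202, 2886)| = 2, even; anisotropic at {2, 13}.

[2, 13]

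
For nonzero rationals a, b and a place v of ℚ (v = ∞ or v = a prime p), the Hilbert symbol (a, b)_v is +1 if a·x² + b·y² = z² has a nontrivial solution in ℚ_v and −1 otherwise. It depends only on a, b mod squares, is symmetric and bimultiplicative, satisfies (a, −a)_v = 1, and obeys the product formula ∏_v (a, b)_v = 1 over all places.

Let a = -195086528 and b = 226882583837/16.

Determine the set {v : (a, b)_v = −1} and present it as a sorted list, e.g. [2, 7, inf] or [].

Mod squares: a ≡ -3048227, b ≡ 94495037. Check v ∈ {∞, 2, 7, 13, 19, 31, 41, 43}.
v=19: a=19^1·(≡2), b=19^1·(≡8) mod 19; (2|19)=-1, (8|19)=-1; (−1)^{1·1·9}·(-1)^1·(-1)^1 = -1.
v=7: a=7^1·(≡2), b=7^5·(≡4) mod 7; (2|7)=+1, (4|7)=+1; (−1)^{1·5·3}·(+1)^5·(+1)^1 = -1.
v=41: a=41^1·(≡6), b=41^1·(≡14) mod 41; (6|41)=-1, (14|41)=-1; (−1)^{1·1·20}·(-1)^1·(-1)^1 = +1.
v=13: a=13^1·(≡11), b=13^1·(≡9) mod 13; (11|13)=-1, (9|13)=+1; (−1)^{1·1·6}·(-1)^1·(+1)^1 = -1.
v=43: a=43^1·(≡34), b=43^1·(≡13) mod 43; (34|43)=-1, (13|43)=+1; (−1)^{1·1·21}·(-1)^1·(+1)^1 = +1.
v=∞: -3048227 < 0 and 94495037 > 0  ⇒  (a,b)_∞ = +1.
v=31: a=31^0·(≡6), b=31^1·(≡9) mod 31; (6|31)=-1, (9|31)=+1; (−1)^{0·1·15}·(-1)^1·(+1)^0 = -1.
v=2: v_2(a)=6, v_2(b)=-4; units ≡ 5, 5 (mod 8); ε·ε+αω+βω = 0·0+6·1+-4·1 ≡ 0  ⇒  (a,b)_2 = +1.
|Ram(-3048227, 94495037)| = 4, even; anisotropic at {7, 13, 19, 31}.

[7, 13, 19, 31]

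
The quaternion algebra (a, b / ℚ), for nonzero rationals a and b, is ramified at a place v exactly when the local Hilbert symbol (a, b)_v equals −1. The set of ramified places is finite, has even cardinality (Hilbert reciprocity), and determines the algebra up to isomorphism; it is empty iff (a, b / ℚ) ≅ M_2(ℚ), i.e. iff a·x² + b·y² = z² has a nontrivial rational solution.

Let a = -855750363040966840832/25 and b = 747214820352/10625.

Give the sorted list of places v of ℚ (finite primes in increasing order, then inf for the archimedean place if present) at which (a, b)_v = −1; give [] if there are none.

Mod squares: a ≡ -131138, b ≡ 28129101. Check v ∈ {∞, 2, 3, 5, 7, 11, 13, 17, 19, 29}.
v=13: a=13^0·(≡8), b=13^1·(≡5) mod 13; (8|13)=-1, (5|13)=-1; (−1)^{0·1·6}·(-1)^1·(-1)^0 = -1.
v=2: v_2(a)=9, v_2(b)=10; units ≡ 7, 5 (mod 8); ε·ε+αω+βω = 1·0+9·1+10·0 ≡ 1  ⇒  (a,b)_2 = -1.
v=3: a=3^0·(≡1), b=3^3·(≡2) mod 3; (1|3)=+1, (2|3)=-1; (−1)^{0·3·1}·(+1)^3·(-1)^0 = +1.
v=11: a=11^2·(≡3), b=11^1·(≡2) mod 11; (3|11)=+1, (2|11)=-1; (−1)^{2·1·5}·(+1)^1·(-1)^2 = +1.
v=17: a=17^3·(≡9), b=17^-1·(≡9) mod 17; (9|17)=+1, (9|17)=+1; (−1)^{3·-1·8}·(+1)^-1·(+1)^3 = +1.
v=29: a=29^3·(≡18), b=29^1·(≡16) mod 29; (18|29)=-1, (16|29)=+1; (−1)^{3·1·14}·(-1)^1·(+1)^3 = -1.
v=19: a=19^3·(≡3), b=19^1·(≡18) mod 19; (3|19)=-1, (18|19)=-1; (−1)^{3·1·9}·(-1)^1·(-1)^3 = -1.
v=7: a=7^5·(≡3), b=7^3·(≡2) mod 7; (3|7)=-1, (2|7)=+1; (−1)^{5·3·3}·(-1)^3·(+1)^5 = +1.
v=∞: -131138 < 0 and 28129101 > 0  ⇒  (a,b)_∞ = +1.
v=5: a=5^-2·(≡3), b=5^-4·(≡1) mod 5; (3|5)=-1, (1|5)=+1; (−1)^{-2·-4·2}·(-1)^-4·(+1)^-2 = +1.
Ram(-131138, 28129101) = {2, 13, 19, 29}; no ℚ_2-point on the conic.

[2, 13, 19, 29]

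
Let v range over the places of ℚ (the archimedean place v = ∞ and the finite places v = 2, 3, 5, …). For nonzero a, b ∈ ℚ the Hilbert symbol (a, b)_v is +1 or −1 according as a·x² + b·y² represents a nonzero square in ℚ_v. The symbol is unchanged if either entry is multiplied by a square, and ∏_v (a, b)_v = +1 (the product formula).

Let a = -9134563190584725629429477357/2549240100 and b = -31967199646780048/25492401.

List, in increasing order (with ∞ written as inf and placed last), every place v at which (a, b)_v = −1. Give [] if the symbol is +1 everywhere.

Mod squares: a ≡ -437, b ≡ -6223777. Check v ∈ {∞, 2, 3, 5, 7, 11, 17, 19, 23, 29, 31, 41, 43}.
v=7: a=7^2·(≡1), b=7^1·(≡1) mod 7; (1|7)=+1, (1|7)=+1; (−1)^{2·1·3}·(+1)^1·(+1)^2 = +1.
v=2: v_2(a)=-2, v_2(b)=4; units ≡ 3, 7 (mod 8); ε·ε+αω+βω = 1·1+-2·0+4·1 ≡ 1  ⇒  (a,b)_2 = -1.
v=∞: -437 < 0 and -6223777 < 0  ⇒  (a,b)_∞ = -1.
v=17: a=17^-2·(≡5), b=17^-2·(≡2) mod 17; (5|17)=-1, (2|17)=+1; (−1)^{-2·-2·8}·(-1)^-2·(+1)^-2 = +1.
v=19: a=19^3·(≡13), b=19^2·(≡3) mod 19; (13|19)=-1, (3|19)=-1; (−1)^{3·2·9}·(-1)^2·(-1)^3 = -1.
v=43: a=43^2·(≡11), b=43^1·(≡2) mod 43; (11|43)=+1, (2|43)=-1; (−1)^{2·1·21}·(+1)^1·(-1)^2 = +1.
v=11: a=11^-2·(≡1), b=11^-2·(≡1) mod 11; (1|11)=+1, (1|11)=+1; (−1)^{-2·-2·5}·(+1)^-2·(+1)^-2 = +1.
v=41: a=41^4·(≡19), b=41^2·(≡31) mod 41; (19|41)=-1, (31|41)=+1; (−1)^{4·2·20}·(-1)^2·(+1)^4 = +1.
v=31: a=31^2·(≡18), b=31^1·(≡20) mod 31; (18|31)=+1, (20|31)=+1; (−1)^{2·1·15}·(+1)^1·(+1)^2 = +1.
v=23: a=23^5·(≡1), b=23^3·(≡19) mod 23; (1|23)=+1, (19|23)=-1; (−1)^{5·3·11}·(+1)^3·(-1)^5 = +1.
v=3: a=3^-6·(≡1), b=3^-6·(≡2) mod 3; (1|3)=+1, (2|3)=-1; (−1)^{-6·-6·1}·(+1)^-6·(-1)^-6 = +1.
v=5: a=5^-2·(≡2), b=5^0·(≡2) mod 5; (2|5)=-1, (2|5)=-1; (−1)^{-2·0·2}·(-1)^0·(-1)^-2 = +1.
v=29: a=29^2·(≡11), b=29^1·(≡28) mod 29; (11|29)=-1, (28|29)=+1; (−1)^{2·1·14}·(-1)^1·(+1)^2 = -1.
(-437, -6223777 / ℚ) ramifies at {2, 19, 29, ∞}: a division algebra.

[2, 19, 29, inf]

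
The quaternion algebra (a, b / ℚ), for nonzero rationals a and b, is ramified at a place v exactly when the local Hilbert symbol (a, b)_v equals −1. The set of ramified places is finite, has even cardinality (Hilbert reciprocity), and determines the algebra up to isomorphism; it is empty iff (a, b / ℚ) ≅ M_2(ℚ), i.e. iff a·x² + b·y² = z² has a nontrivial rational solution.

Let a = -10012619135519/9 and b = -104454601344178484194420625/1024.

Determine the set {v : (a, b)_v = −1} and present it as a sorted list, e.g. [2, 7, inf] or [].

Mod squares: a ≡ -566036471, b ≡ -29393. Check v ∈ {∞, 2, 3, 5, 7, 11, 13, 17, 19, 29, 31, 37}.
v=7: a=7^3·(≡4), b=7^7·(≡1) mod 7; (4|7)=+1, (1|7)=+1; (−1)^{3·7·3}·(+1)^7·(+1)^3 = -1.
v=29: a=29^1·(≡28), b=29^2·(≡23) mod 29; (28|29)=+1, (23|29)=+1; (−1)^{1·2·14}·(+1)^2·(+1)^1 = +1.
v=5: a=5^0·(≡4), b=5^4·(≡3) mod 5; (4|5)=+1, (3|5)=-1; (−1)^{0·4·2}·(+1)^4·(-1)^0 = +1.
v=3: a=3^-2·(≡1), b=3^0·(≡1) mod 3; (1|3)=+1, (1|3)=+1; (−1)^{-2·0·1}·(+1)^0·(+1)^-2 = +1.
v=13: a=13^1·(≡10), b=13^1·(≡1) mod 13; (10|13)=+1, (1|13)=+1; (−1)^{1·1·6}·(+1)^1·(+1)^1 = +1.
v=19: a=19^2·(≡12), b=19^3·(≡17) mod 19; (12|19)=-1, (17|19)=+1; (−1)^{2·3·9}·(-1)^3·(+1)^2 = -1.
v=∞: -566036471 < 0 and -29393 < 0  ⇒  (a,b)_∞ = -1.
v=17: a=17^1·(≡5), b=17^1·(≡11) mod 17; (5|17)=-1, (11|17)=-1; (−1)^{1·1·8}·(-1)^1·(-1)^1 = +1.
v=11: a=11^1·(≡2), b=11^2·(≡6) mod 11; (2|11)=-1, (6|11)=-1; (−1)^{1·2·5}·(-1)^2·(-1)^1 = -1.
v=2: v_2(a)=0, v_2(b)=-10; units ≡ 1, 7 (mod 8); ε·ε+αω+βω = 0·1+0·0+-10·0 ≡ 0  ⇒  (a,b)_2 = +1.
v=37: a=37^1·(≡11), b=37^2·(≡6) mod 37; (11|37)=+1, (6|37)=-1; (−1)^{1·2·18}·(+1)^2·(-1)^1 = -1.
v=31: a=31^1·(≡1), b=31^2·(≡30) mod 31; (1|31)=+1, (30|31)=-1; (−1)^{1·2·15}·(+1)^2·(-1)^1 = -1.
|Ram(-566036471, -29393)| = 6, even; anisotropic at {7, 11, 19, 31, 37, ∞}.

[7, 11, 19, 31, 37, inf]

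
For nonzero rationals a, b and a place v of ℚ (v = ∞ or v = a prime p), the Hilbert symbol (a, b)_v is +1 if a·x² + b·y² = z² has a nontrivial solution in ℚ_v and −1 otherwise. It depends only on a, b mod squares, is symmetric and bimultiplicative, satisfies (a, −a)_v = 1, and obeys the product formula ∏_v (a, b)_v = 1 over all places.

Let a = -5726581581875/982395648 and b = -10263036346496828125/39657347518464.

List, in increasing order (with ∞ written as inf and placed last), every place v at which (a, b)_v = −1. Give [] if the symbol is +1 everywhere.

[2, 3, 11, inf]

Mod squares: a ≡ -33, b ≡ -133. Check v ∈ {∞, 2, 3, 5, 7, 11, 13, 19, 29, 31}.
v=31: a=31^2·(≡27), b=31^2·(≡29) mod 31; (27|31)=-1, (29|31)=-1; (−1)^{2·2·15}·(-1)^2·(-1)^2 = +1.
v=2: v_2(a)=-8, v_2(b)=-12; units ≡ 7, 3 (mod 8); ε·ε+αω+βω = 1·1+-8·1+-12·0 ≡ 1  ⇒  (a,b)_2 = -1.
v=19: a=19^2·(≡11), b=19^3·(≡13) mod 19; (11|19)=+1, (13|19)=-1; (−1)^{2·3·9}·(+1)^3·(-1)^2 = +1.
v=11: a=11^1·(≡6), b=11^2·(≡10) mod 11; (6|11)=-1, (10|11)=-1; (−1)^{1·2·5}·(-1)^2·(-1)^1 = -1.
v=3: a=3^-3·(≡1), b=3^-4·(≡2) mod 3; (1|3)=+1, (2|3)=-1; (−1)^{-3·-4·1}·(+1)^-4·(-1)^-3 = -1.
v=5: a=5^4·(≡3), b=5^6·(≡2) mod 5; (3|5)=-1, (2|5)=-1; (−1)^{4·6·2}·(-1)^6·(-1)^4 = +1.
v=∞: -33 < 0 and -133 < 0  ⇒  (a,b)_∞ = -1.
v=13: a=13^-2·(≡5), b=13^-2·(≡9) mod 13; (5|13)=-1, (9|13)=+1; (−1)^{-2·-2·6}·(-1)^-2·(+1)^-2 = +1.
v=29: a=29^-2·(≡20), b=29^-4·(≡21) mod 29; (20|29)=+1, (21|29)=-1; (−1)^{-2·-4·14}·(+1)^-4·(-1)^-2 = +1.
v=7: a=7^4·(≡2), b=7^7·(≡1) mod 7; (2|7)=+1, (1|7)=+1; (−1)^{4·7·3}·(+1)^7·(+1)^4 = +1.
Ram(-33, -133) = {2, 3, 11, ∞}; no ℚ_2-point on the conic.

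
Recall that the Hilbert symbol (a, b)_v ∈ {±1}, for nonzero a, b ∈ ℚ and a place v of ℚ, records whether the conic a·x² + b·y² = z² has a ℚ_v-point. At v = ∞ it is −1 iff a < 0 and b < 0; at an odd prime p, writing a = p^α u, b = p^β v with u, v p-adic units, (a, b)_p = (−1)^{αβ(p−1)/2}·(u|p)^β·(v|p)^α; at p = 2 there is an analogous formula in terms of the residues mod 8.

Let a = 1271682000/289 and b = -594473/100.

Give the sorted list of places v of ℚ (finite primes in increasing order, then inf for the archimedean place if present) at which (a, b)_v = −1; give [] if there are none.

[5, 43]

(a, b) ≡ (353245, -17) mod (ℚ^×)²; places V = {2, 3, 5, 11, 17, 31, 43, 53, ∞}.
(a,b)_31: α=1, u≡1; β=0, v≡2 (mod 31); (1|31)=+1, (2|31)=+1; sign (−1)^0·+1^0·+1^1 = +1.
(a,b)_3: α=2, u≡1; β=0, v≡1 (mod 3); (1|3)=+1, (1|3)=+1; sign (−1)^0·+1^0·+1^2 = +1.
(a,b)_∞: sgn(353245)=+, sgn(-17)=−, so +1.
(a,b)_17: α=-2, u≡9; β=3, v≡1 (mod 17); (9|17)=+1, (1|17)=+1; sign (−1)^0·+1^3·+1^-2 = +1.
(a,b)_43: α=1, u≡2; β=0, v≡37 (mod 43); (2|43)=-1, (37|43)=-1; sign (−1)^0·-1^0·-1^1 = -1.
(a,b)_2: α=4, β=-2; u≡5, v≡7 (mod 8); ε(u)ε(v)=0·1, αω(v)=4·0, βω(u)=-2·1; sum ≡ 0  ⇒  +1.
(a,b)_11: α=0, u≡2; β=2, v≡4 (mod 11); (2|11)=-1, (4|11)=+1; sign (−1)^0·-1^2·+1^0 = +1.
(a,b)_5: α=3, u≡4; β=-2, v≡3 (mod 5); (4|5)=+1, (3|5)=-1; sign (−1)^0·+1^-2·-1^3 = -1.
(a,b)_53: α=1, u≡11; β=0, v≡13 (mod 53); (11|53)=+1, (13|53)=+1; sign (−1)^0·+1^0·+1^1 = +1.
|Ram(353245, -17)| = 2, even; anisotropic at {5, 43}.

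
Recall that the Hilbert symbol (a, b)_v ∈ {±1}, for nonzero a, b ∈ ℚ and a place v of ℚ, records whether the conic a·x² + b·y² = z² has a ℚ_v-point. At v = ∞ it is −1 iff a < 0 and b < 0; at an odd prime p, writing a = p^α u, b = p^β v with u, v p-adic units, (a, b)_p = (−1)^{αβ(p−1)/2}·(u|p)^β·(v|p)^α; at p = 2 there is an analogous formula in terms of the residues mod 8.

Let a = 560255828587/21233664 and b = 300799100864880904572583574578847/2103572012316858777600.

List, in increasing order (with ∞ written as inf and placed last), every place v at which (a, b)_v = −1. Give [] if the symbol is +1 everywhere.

[2, 7, 23, 29]

Mod squares: a ≡ 1153243, b ≡ 39767. Check v ∈ {∞, 2, 3, 5, 7, 13, 17, 19, 23, 29, 41}.
v=5: a=5^0·(≡3), b=5^-2·(≡3) mod 5; (3|5)=-1, (3|5)=-1; (−1)^{0·-2·2}·(-1)^-2·(-1)^0 = +1.
v=29: a=29^1·(≡17), b=29^4·(≡19) mod 29; (17|29)=-1, (19|29)=-1; (−1)^{1·4·14}·(-1)^4·(-1)^1 = -1.
v=13: a=13^1·(≡4), b=13^5·(≡12) mod 13; (4|13)=+1, (12|13)=+1; (−1)^{1·5·6}·(+1)^5·(+1)^1 = +1.
v=19: a=19^1·(≡7), b=19^3·(≡12) mod 19; (7|19)=+1, (12|19)=-1; (−1)^{1·3·9}·(+1)^3·(-1)^1 = +1.
v=3: a=3^-4·(≡1), b=3^-14·(≡2) mod 3; (1|3)=+1, (2|3)=-1; (−1)^{-4·-14·1}·(+1)^-14·(-1)^-4 = +1.
v=2: v_2(a)=-18, v_2(b)=-44; units ≡ 3, 7 (mod 8); ε·ε+αω+βω = 1·1+-18·0+-44·1 ≡ 1  ⇒  (a,b)_2 = -1.
v=∞: 1153243 > 0 and 39767 > 0  ⇒  (a,b)_∞ = +1.
v=7: a=7^1·(≡2), b=7^5·(≡4) mod 7; (2|7)=+1, (4|7)=+1; (−1)^{1·5·3}·(+1)^5·(+1)^1 = -1.
v=17: a=17^2·(≡6), b=17^2·(≡9) mod 17; (6|17)=-1, (9|17)=+1; (−1)^{2·2·8}·(-1)^2·(+1)^2 = +1.
v=41: a=41^2·(≡40), b=41^4·(≡35) mod 41; (40|41)=+1, (35|41)=-1; (−1)^{2·4·20}·(+1)^4·(-1)^2 = +1.
v=23: a=23^1·(≡4), b=23^3·(≡16) mod 23; (4|23)=+1, (16|23)=+1; (−1)^{1·3·11}·(+1)^3·(+1)^1 = -1.
(1153243, 39767 / ℚ) ramifies at {2, 7, 23, 29}: a division algebra.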